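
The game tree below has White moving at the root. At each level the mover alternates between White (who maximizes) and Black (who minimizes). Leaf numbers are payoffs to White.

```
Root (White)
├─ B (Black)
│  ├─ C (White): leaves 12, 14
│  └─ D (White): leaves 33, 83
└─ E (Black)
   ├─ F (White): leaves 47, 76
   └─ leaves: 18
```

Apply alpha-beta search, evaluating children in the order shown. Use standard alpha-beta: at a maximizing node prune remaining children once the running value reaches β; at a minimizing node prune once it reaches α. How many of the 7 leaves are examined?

6

C [α=-∞,β=+∞]: v=14
D [α=-∞,β=14]: v=33 after child 1 ≥ β → β-cutoff, skip 1
B [α=-∞,β=+∞]: v=14
F [α=14,β=+∞]: v=76
E [α=14,β=+∞]: v=18
Root [α=-∞,β=+∞]: v=18
Leaves evaluated: 6 of 7.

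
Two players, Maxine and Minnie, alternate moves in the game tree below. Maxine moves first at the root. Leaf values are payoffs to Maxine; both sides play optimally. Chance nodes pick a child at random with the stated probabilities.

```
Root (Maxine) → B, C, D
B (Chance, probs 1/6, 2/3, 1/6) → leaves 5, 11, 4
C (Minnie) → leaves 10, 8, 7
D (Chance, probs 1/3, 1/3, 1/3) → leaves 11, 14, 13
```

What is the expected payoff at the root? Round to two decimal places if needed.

B (Chance): 1/6·5 + 2/3·11 + 1/6·4 = 8.83
C (Minnie): min(10, 8, 7) = 7
D (Chance): 1/3·11 + 1/3·14 + 1/3·13 = 12.67
Root (Maxine): max(8.83, 7, 12.67) = 12.67

12.67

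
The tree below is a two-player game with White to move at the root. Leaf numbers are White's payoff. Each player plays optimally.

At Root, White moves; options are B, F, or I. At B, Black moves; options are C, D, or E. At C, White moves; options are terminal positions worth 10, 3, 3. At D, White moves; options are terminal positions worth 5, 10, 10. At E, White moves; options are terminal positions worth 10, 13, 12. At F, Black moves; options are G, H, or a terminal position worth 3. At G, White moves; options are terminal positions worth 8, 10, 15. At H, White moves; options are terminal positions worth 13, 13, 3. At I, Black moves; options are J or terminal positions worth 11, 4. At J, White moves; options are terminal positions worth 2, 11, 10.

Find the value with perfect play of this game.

C (White): max(10, 3, 3) = 10
D (White): max(5, 10, 10) = 10
E (White): max(10, 13, 12) = 13
B (Black): min(10, 10, 13) = 10
G (White): max(8, 10, 15) = 15
H (White): max(13, 13, 3) = 13
F (Black): min(15, 13, 3) = 3
J (White): max(2, 11, 10) = 11
I (Black): min(11, 11, 4) = 4
Root (White): max(10, 3, 4) = 10

10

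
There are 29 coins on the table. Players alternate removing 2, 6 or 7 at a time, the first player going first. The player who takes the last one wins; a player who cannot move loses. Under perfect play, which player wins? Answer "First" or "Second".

Positions where the player to move wins (W) vs loses (L):
i:   0  1  2  3  4  5  6  7  8  9 10 11 12 13 14 15 16 17 18 19 20 21 22 23 24 25 26 27 28 29
     L  L  W  W  L  L  W  W  W  L  W  W  W  L  L  W  W  L  L  W  W  W  L  W  W  W  L  L  W  W
Position 29 is W, so the first player wins.

First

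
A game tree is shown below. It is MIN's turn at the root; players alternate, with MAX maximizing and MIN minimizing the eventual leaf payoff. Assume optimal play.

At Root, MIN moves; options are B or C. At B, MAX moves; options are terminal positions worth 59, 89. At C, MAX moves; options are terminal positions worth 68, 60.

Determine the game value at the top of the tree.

B (MAX): max(59, 89) = 89
C (MAX): max(68, 60) = 68
Root (MIN): min(89, 68) = 68

68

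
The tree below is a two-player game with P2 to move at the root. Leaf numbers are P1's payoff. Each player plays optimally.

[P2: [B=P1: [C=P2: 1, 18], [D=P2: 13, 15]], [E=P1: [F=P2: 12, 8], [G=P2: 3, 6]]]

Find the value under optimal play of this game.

C (P2): min(1, 18) = 1
D (P2): min(13, 15) = 13
B (P1): max(1, 13) = 13
F (P2): min(12, 8) = 8
G (P2): min(3, 6) = 3
E (P1): max(8, 3) = 8
Root (P2): min(13, 8) = 8

8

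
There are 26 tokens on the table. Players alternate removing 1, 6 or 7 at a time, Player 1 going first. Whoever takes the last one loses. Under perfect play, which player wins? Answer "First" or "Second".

W/L table (W = player to move can force a win):
i:   0  1  2  3  4  5  6  7  8  9 10 11 12 13 14 15 16 17 18 19 20 21 22 23 24 25 26
     W  L  W  L  W  L  W  W  W  W  W  W  W  L  W  L  W  L  W  W  W  W  W  W  W  L  W
Position 26 is W, so the first player wins.

First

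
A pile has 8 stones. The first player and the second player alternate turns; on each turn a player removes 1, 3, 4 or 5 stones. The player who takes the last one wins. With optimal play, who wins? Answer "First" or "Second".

Second

Compute winning (W) and losing (L) positions by backward induction:
i:   0  1  2  3  4  5  6  7  8
     L  W  L  W  W  W  W  W  L
Position 8 is L, so the second player wins.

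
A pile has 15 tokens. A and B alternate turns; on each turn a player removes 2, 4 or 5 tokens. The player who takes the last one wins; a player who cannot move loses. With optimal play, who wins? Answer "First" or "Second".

W/L table (W = player to move can force a win):
i:   0  1  2  3  4  5  6  7  8  9 10 11 12 13 14 15
     L  L  W  W  W  W  W  L  L  W  W  W  W  W  L  L
Position 15 is L, so the second player wins.

Second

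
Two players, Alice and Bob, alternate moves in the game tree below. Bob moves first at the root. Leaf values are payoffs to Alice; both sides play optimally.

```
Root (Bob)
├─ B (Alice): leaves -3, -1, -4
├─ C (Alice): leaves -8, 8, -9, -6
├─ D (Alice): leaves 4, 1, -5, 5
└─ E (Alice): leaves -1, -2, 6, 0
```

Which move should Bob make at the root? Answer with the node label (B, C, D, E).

B (Alice): max(-3, -1, -4) = -1
C (Alice): max(-8, 8, -9, -6) = 8
D (Alice): max(4, 1, -5, 5) = 5
E (Alice): max(-1, -2, 6, 0) = 6
Root (Bob): min(-1, 8, 5, 6) = -1
Bob picks the child with the lowest value: B (value -1).

B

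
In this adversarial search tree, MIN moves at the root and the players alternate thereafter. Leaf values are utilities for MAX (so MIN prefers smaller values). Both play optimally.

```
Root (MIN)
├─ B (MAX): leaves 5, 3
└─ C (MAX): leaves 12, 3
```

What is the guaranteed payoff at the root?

5

B (MAX): max(5, 3) = 5
C (MAX): max(12, 3) = 12
Root (MIN): min(5, 12) = 5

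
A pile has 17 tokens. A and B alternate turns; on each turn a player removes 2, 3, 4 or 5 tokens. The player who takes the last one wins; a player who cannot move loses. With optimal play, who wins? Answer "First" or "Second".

First

i:   0  1  2  3  4  5  6  7  8  9 10 11 12 13 14 15 16 17
     L  L  W  W  W  W  W  L  L  W  W  W  W  W  L  L  W  W
Position 17 is W, so the first player wins.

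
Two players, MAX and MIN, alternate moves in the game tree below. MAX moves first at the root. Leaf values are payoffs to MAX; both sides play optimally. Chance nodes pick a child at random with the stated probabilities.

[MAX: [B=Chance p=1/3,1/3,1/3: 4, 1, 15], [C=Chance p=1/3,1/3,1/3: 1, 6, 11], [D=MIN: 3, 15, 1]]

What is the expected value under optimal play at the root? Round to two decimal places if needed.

B (Chance): 1/3·4 + 1/3·1 + 1/3·15 = 6.67
C (Chance): 1/3·1 + 1/3·6 + 1/3·11 = 6
D (MIN): min(3, 15, 1) = 1
Root (MAX): max(6.67, 6, 1) = 6.67

6.67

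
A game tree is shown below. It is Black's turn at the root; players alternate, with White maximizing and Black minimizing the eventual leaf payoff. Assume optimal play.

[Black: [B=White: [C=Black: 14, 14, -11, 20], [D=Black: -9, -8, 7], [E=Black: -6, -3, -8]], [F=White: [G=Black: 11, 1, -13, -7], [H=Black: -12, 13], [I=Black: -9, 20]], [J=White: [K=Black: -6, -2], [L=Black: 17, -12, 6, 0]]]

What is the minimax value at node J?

K: min(-6, -2) = -6
L: min(17, -12, 6, 0) = -12
J: max(-6, -12) = -6

-6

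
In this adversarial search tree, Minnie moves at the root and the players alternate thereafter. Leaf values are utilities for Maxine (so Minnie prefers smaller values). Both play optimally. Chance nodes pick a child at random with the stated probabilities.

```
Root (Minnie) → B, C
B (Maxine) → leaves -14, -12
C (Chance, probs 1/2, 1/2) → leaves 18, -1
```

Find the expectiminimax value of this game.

B (Maxine): max(-14, -12) = -12
C (Chance): 1/2·18 + 1/2·-1 = 8.5
Root (Minnie): min(-12, 8.5) = -12

-12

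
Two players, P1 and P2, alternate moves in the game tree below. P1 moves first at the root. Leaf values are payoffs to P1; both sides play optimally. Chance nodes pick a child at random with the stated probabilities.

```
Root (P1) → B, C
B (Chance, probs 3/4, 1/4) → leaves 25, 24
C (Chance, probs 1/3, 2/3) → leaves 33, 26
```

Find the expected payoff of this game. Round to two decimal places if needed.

28.33

B (Chance): 3/4·25 + 1/4·24 = 24.75
C (Chance): 1/3·33 + 2/3·26 = 28.33
Root (P1): max(24.75, 28.33) = 28.33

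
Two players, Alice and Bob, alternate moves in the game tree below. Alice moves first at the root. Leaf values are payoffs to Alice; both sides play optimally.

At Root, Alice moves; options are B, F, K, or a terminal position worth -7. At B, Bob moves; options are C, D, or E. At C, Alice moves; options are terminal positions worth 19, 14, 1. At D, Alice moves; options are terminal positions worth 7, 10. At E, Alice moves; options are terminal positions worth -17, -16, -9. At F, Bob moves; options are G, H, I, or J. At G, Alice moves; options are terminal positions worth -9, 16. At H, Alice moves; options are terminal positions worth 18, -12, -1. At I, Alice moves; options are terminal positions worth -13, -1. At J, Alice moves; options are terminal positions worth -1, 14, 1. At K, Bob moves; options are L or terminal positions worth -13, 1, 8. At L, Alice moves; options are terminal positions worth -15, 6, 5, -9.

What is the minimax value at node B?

-9

C: max(19, 14, 1) = 19
D: max(7, 10) = 10
E: max(-17, -16, -9) = -9
B: min(19, 10, -9) = -9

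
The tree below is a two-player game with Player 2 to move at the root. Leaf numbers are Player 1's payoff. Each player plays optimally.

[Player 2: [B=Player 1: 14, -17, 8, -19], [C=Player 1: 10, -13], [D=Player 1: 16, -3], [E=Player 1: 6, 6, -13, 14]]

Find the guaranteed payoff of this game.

B (Player 1): max(14, -17, 8, -19) = 14
C (Player 1): max(10, -13) = 10
D (Player 1): max(16, -3) = 16
E (Player 1): max(6, 6, -13, 14) = 14
Root (Player 2): min(14, 10, 16, 14) = 10

10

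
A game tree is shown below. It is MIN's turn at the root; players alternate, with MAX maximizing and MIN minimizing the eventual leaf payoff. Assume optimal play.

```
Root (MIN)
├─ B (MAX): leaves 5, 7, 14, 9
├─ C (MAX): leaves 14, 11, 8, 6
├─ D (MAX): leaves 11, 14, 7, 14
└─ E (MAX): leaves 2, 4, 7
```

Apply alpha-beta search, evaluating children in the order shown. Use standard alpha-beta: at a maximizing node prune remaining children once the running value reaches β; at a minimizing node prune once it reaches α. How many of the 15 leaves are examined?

10

B [α=-∞,β=+∞]: v=14
C [α=-∞,β=14]: v=14 after child 1 ≥ β → β-cutoff, skip 3
D [α=-∞,β=14]: v=14 after child 2 ≥ β → β-cutoff, skip 2
E [α=-∞,β=14]: v=7
Root [α=-∞,β=+∞]: v=7
Leaves evaluated: 10 of 15.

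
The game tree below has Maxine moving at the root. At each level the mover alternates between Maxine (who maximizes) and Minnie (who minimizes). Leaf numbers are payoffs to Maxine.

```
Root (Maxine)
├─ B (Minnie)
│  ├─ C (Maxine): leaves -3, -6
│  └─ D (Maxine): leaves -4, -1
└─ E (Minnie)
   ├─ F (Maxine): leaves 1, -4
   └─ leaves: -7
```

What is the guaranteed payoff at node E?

F: max(1, -4) = 1
E: min(1, -7) = -7

-7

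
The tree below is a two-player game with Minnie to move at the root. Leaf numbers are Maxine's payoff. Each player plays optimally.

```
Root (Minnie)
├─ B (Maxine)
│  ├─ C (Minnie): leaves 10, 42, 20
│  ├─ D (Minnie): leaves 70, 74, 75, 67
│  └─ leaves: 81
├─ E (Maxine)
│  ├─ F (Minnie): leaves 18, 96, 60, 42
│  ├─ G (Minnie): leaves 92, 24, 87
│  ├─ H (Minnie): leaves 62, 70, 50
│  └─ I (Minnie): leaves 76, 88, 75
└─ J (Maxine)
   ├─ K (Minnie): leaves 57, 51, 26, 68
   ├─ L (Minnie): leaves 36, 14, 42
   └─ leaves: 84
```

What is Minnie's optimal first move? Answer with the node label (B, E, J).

E

C (Minnie): min(10, 42, 20) = 10
D (Minnie): min(70, 74, 75, 67) = 67
B (Maxine): max(10, 67, 81) = 81
F (Minnie): min(18, 96, 60, 42) = 18
G (Minnie): min(92, 24, 87) = 24
H (Minnie): min(62, 70, 50) = 50
I (Minnie): min(76, 88, 75) = 75
E (Maxine): max(18, 24, 50, 75) = 75
K (Minnie): min(57, 51, 26, 68) = 26
L (Minnie): min(36, 14, 42) = 14
J (Maxine): max(26, 14, 84) = 84
Root (Minnie): min(81, 75, 84) = 75
Minnie picks the child with the lowest value: E (value 75).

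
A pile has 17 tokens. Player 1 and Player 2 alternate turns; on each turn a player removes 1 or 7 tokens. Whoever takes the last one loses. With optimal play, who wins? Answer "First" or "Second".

Second

Compute winning (W) and losing (L) positions by backward induction:
i:   0  1  2  3  4  5  6  7  8  9 10 11 12 13 14 15 16 17
     W  L  W  L  W  L  W  L  W  L  W  L  W  L  W  L  W  L
Position 17 is L, so the second player wins.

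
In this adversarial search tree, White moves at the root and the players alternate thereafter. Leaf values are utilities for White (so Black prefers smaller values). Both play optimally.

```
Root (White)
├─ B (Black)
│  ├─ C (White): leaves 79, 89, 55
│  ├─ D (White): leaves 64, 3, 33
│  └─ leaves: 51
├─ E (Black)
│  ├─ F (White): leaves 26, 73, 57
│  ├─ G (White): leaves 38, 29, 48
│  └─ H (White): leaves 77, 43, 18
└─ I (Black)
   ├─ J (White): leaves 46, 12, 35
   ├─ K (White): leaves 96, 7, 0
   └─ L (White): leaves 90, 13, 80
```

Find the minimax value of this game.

51

C (White): max(79, 89, 55) = 89
D (White): max(64, 3, 33) = 64
B (Black): min(89, 64, 51) = 51
F (White): max(26, 73, 57) = 73
G (White): max(38, 29, 48) = 48
H (White): max(77, 43, 18) = 77
E (Black): min(73, 48, 77) = 48
J (White): max(46, 12, 35) = 46
K (White): max(96, 7, 0) = 96
L (White): max(90, 13, 80) = 90
I (Black): min(46, 96, 90) = 46
Root (White): max(51, 48, 46) = 51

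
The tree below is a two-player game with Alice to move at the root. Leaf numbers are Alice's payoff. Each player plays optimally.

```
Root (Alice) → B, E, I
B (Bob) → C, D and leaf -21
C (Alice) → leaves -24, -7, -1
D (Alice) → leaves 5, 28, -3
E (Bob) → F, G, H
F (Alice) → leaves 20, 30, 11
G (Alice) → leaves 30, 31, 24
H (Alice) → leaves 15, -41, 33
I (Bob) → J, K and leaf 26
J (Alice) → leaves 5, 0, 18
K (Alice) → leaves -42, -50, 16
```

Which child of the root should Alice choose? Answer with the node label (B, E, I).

C (Alice): max(-24, -7, -1) = -1
D (Alice): max(5, 28, -3) = 28
B (Bob): min(-1, 28, -21) = -21
F (Alice): max(20, 30, 11) = 30
G (Alice): max(30, 31, 24) = 31
H (Alice): max(15, -41, 33) = 33
E (Bob): min(30, 31, 33) = 30
J (Alice): max(5, 0, 18) = 18
K (Alice): max(-42, -50, 16) = 16
I (Bob): min(18, 16, 26) = 16
Root (Alice): max(-21, 30, 16) = 30
Alice picks the child with the highest value: E (value 30).

E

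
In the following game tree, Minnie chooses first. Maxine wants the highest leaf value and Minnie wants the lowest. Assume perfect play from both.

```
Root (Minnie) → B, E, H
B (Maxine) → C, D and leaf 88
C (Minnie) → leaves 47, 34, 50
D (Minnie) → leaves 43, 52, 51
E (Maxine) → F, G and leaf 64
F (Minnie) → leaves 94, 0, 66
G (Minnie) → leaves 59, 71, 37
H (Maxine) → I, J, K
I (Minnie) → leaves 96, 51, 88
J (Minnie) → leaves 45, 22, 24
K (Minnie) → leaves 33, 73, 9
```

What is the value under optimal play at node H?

I: min(96, 51, 88) = 51
J: min(45, 22, 24) = 22
K: min(33, 73, 9) = 9
H: max(51, 22, 9) = 51

51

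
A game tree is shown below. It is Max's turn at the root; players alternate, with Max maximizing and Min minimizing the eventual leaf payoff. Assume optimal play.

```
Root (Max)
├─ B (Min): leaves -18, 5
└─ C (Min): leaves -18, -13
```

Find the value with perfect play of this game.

B (Min): min(-18, 5) = -18
C (Min): min(-18, -13) = -18
Root (Max): max(-18, -18) = -18

-18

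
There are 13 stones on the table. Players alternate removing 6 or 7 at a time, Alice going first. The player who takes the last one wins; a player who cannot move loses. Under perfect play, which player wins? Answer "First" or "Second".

Mark each pile size as W (mover wins) or L (mover loses):
i:   0  1  2  3  4  5  6  7  8  9 10 11 12 13
     L  L  L  L  L  L  W  W  W  W  W  W  W  L
Position 13 is L, so the second player wins.

Second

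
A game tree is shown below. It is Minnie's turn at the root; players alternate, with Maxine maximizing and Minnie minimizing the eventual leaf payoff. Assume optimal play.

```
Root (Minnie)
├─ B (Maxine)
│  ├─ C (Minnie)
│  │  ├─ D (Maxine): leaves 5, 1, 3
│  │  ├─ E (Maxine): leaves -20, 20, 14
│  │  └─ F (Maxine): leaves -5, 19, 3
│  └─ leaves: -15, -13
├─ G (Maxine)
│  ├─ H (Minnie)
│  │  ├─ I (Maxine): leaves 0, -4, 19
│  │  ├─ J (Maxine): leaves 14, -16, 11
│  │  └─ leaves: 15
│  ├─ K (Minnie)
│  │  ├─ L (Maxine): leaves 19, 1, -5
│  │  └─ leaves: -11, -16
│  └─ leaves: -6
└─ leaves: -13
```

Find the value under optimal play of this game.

D (Maxine): max(5, 1, 3) = 5
E (Maxine): max(-20, 20, 14) = 20
F (Maxine): max(-5, 19, 3) = 19
C (Minnie): min(5, 20, 19) = 5
B (Maxine): max(5, -15, -13) = 5
I (Maxine): max(0, -4, 19) = 19
J (Maxine): max(14, -16, 11) = 14
H (Minnie): min(19, 14, 15) = 14
L (Maxine): max(19, 1, -5) = 19
K (Minnie): min(19, -11, -16) = -16
G (Maxine): max(14, -16, -6) = 14
Root (Minnie): min(5, 14, -13) = -13

-13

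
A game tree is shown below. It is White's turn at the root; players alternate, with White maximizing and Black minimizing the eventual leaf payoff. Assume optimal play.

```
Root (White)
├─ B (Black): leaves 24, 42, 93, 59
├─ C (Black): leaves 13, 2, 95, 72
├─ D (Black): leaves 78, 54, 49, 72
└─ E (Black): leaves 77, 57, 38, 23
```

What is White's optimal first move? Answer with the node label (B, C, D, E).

D

B (Black): min(24, 42, 93, 59) = 24
C (Black): min(13, 2, 95, 72) = 2
D (Black): min(78, 54, 49, 72) = 49
E (Black): min(77, 57, 38, 23) = 23
Root (White): max(24, 2, 49, 23) = 49
White picks the child with the highest value: D (value 49).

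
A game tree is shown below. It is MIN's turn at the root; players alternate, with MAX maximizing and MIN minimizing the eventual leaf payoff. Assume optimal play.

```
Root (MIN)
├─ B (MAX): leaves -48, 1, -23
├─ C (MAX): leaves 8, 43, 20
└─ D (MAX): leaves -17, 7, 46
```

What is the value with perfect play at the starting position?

1

B (MAX): max(-48, 1, -23) = 1
C (MAX): max(8, 43, 20) = 43
D (MAX): max(-17, 7, 46) = 46
Root (MIN): min(1, 43, 46) = 1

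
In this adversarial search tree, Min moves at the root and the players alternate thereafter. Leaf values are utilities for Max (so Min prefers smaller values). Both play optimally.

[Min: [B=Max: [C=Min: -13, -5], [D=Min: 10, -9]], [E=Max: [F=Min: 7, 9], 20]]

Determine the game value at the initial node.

C (Min): min(-13, -5) = -13
D (Min): min(10, -9) = -9
B (Max): max(-13, -9) = -9
F (Min): min(7, 9) = 7
E (Max): max(7, 20) = 20
Root (Min): min(-9, 20) = -9

-9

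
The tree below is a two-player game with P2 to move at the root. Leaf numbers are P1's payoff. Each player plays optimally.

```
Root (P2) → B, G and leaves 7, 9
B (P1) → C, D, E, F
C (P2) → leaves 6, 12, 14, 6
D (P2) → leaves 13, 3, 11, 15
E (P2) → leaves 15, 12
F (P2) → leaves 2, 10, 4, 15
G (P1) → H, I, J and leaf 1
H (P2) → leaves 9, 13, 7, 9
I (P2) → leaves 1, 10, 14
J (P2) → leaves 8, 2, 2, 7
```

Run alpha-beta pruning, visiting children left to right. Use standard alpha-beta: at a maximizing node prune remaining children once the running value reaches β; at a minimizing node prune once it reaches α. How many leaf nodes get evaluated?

C [α=-∞,β=+∞]: v=6
D [α=6,β=+∞]: v=3 after child 2 ≤ α → α-cutoff, skip 2
E [α=6,β=+∞]: v=12
F [α=12,β=+∞]: v=2 after child 1 ≤ α → α-cutoff, skip 3
B [α=-∞,β=+∞]: v=12
H [α=-∞,β=12]: v=7
I [α=7,β=12]: v=1 after child 1 ≤ α → α-cutoff, skip 2
J [α=7,β=12]: v=2 after child 2 ≤ α → α-cutoff, skip 2
G [α=-∞,β=12]: v=7
Root [α=-∞,β=+∞]: v=7
Leaves evaluated: 19 of 28.

19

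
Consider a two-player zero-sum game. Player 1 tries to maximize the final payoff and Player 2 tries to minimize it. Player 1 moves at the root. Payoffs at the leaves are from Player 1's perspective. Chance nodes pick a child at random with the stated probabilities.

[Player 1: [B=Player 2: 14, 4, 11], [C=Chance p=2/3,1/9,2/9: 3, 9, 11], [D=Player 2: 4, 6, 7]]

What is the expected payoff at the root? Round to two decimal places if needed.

B (Player 2): min(14, 4, 11) = 4
C (Chance): 2/3·3 + 1/9·9 + 2/9·11 = 5.44
D (Player 2): min(4, 6, 7) = 4
Root (Player 1): max(4, 5.44, 4) = 5.44

5.44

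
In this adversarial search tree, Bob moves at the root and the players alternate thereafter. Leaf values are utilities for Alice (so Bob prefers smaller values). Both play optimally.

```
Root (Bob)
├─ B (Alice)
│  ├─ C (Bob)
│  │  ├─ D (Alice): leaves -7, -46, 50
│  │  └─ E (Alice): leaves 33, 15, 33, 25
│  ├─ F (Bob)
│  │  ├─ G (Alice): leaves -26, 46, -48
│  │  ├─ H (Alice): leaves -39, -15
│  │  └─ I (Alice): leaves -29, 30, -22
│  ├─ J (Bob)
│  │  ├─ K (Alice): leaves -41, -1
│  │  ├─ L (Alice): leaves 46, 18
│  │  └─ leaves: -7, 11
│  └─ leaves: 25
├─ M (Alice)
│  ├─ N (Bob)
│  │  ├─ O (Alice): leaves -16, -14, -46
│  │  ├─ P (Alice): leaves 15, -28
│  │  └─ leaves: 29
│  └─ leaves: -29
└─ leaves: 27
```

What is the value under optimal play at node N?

O: max(-16, -14, -46) = -14
P: max(15, -28) = 15
N: min(-14, 15, 29) = -14

-14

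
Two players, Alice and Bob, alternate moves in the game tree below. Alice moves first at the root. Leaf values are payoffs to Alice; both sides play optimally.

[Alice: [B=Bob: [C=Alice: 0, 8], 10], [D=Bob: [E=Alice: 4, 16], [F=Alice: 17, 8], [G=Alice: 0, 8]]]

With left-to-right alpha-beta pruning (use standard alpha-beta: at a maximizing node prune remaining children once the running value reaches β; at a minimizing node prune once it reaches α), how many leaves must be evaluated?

8

C [α=-∞,β=+∞]: v=8
B [α=-∞,β=+∞]: v=8
E [α=8,β=+∞]: v=16
F [α=8,β=16]: v=17 after child 1 ≥ β → β-cutoff, skip 1
G [α=8,β=16]: v=8
D [α=8,β=+∞]: v=8
Root [α=-∞,β=+∞]: v=8
Leaves evaluated: 8 of 9.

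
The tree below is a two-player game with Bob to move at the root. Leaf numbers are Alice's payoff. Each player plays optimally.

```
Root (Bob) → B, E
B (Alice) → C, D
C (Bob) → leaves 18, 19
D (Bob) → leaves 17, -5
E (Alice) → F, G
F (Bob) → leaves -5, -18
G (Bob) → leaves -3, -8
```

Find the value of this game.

-8

C (Bob): min(18, 19) = 18
D (Bob): min(17, -5) = -5
B (Alice): max(18, -5) = 18
F (Bob): min(-5, -18) = -18
G (Bob): min(-3, -8) = -8
E (Alice): max(-18, -8) = -8
Root (Bob): min(18, -8) = -8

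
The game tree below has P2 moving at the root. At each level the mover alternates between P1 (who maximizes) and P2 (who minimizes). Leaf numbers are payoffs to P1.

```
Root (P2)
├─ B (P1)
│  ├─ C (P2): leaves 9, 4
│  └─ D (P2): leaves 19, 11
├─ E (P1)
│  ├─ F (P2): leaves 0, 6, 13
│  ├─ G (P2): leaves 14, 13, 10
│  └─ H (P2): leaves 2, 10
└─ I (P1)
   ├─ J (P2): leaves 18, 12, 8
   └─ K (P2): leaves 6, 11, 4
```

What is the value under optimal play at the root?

8

C (P2): min(9, 4) = 4
D (P2): min(19, 11) = 11
B (P1): max(4, 11) = 11
F (P2): min(0, 6, 13) = 0
G (P2): min(14, 13, 10) = 10
H (P2): min(2, 10) = 2
E (P1): max(0, 10, 2) = 10
J (P2): min(18, 12, 8) = 8
K (P2): min(6, 11, 4) = 4
I (P1): max(8, 4) = 8
Root (P2): min(11, 10, 8) = 8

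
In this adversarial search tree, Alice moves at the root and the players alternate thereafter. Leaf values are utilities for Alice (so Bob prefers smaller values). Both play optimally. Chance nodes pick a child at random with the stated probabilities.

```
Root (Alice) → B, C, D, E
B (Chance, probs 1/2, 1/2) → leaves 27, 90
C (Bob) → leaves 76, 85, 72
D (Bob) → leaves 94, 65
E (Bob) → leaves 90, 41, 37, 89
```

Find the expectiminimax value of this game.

72

B (Chance): 1/2·27 + 1/2·90 = 58.5
C (Bob): min(76, 85, 72) = 72
D (Bob): min(94, 65) = 65
E (Bob): min(90, 41, 37, 89) = 37
Root (Alice): max(58.5, 72, 65, 37) = 72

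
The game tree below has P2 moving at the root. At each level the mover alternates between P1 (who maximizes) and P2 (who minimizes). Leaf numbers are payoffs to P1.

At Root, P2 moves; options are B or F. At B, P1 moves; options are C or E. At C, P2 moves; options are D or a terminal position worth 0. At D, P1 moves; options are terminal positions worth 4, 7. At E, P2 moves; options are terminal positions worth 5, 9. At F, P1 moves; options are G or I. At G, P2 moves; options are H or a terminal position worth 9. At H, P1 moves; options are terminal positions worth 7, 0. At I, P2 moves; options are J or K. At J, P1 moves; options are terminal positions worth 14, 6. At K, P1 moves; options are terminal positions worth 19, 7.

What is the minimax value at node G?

H: max(7, 0) = 7
G: min(7, 9) = 7

7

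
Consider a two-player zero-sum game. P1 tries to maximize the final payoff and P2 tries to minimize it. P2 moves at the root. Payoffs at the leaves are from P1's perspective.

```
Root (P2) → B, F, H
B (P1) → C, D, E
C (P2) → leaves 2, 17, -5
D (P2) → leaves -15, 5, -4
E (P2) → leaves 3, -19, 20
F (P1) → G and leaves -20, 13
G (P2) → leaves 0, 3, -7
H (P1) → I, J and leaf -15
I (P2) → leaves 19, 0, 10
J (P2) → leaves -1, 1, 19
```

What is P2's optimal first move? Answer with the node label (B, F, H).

B

C (P2): min(2, 17, -5) = -5
D (P2): min(-15, 5, -4) = -15
E (P2): min(3, -19, 20) = -19
B (P1): max(-5, -15, -19) = -5
G (P2): min(0, 3, -7) = -7
F (P1): max(-7, -20, 13) = 13
I (P2): min(19, 0, 10) = 0
J (P2): min(-1, 1, 19) = -1
H (P1): max(0, -1, -15) = 0
Root (P2): min(-5, 13, 0) = -5
P2 picks the child with the lowest value: B (value -5).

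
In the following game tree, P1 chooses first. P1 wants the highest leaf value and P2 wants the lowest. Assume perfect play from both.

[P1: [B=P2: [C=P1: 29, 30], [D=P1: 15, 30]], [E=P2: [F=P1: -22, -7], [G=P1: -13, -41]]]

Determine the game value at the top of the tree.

30

C (P1): max(29, 30) = 30
D (P1): max(15, 30) = 30
B (P2): min(30, 30) = 30
F (P1): max(-22, -7) = -7
G (P1): max(-13, -41) = -13
E (P2): min(-7, -13) = -13
Root (P1): max(30, -13) = 30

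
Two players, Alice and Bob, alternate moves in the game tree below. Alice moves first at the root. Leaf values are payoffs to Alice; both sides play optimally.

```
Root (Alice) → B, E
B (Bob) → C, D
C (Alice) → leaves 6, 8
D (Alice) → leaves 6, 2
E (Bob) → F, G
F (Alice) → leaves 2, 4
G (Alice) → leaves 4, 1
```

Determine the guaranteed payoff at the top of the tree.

C (Alice): max(6, 8) = 8
D (Alice): max(6, 2) = 6
B (Bob): min(8, 6) = 6
F (Alice): max(2, 4) = 4
G (Alice): max(4, 1) = 4
E (Bob): min(4, 4) = 4
Root (Alice): max(6, 4) = 6

6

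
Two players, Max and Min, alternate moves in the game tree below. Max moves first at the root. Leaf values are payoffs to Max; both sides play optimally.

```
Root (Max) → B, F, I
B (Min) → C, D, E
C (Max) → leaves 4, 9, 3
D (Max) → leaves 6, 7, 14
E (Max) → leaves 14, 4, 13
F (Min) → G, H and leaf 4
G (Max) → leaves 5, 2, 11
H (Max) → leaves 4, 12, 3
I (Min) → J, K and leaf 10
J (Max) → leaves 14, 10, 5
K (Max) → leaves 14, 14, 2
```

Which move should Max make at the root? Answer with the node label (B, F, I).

C (Max): max(4, 9, 3) = 9
D (Max): max(6, 7, 14) = 14
E (Max): max(14, 4, 13) = 14
B (Min): min(9, 14, 14) = 9
G (Max): max(5, 2, 11) = 11
H (Max): max(4, 12, 3) = 12
F (Min): min(11, 12, 4) = 4
J (Max): max(14, 10, 5) = 14
K (Max): max(14, 14, 2) = 14
I (Min): min(14, 14, 10) = 10
Root (Max): max(9, 4, 10) = 10
Max picks the child with the highest value: I (value 10).

I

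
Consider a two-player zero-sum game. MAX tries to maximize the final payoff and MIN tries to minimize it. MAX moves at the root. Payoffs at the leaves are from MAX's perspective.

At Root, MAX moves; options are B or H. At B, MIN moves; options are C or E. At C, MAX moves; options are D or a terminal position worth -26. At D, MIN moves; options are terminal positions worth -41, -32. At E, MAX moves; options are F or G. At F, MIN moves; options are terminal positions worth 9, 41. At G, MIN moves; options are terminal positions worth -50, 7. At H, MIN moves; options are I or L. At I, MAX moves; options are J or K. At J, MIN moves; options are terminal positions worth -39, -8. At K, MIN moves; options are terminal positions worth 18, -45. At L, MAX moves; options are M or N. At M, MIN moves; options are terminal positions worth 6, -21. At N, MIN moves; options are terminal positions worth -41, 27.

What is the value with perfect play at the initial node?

-26

D (MIN): min(-41, -32) = -41
C (MAX): max(-41, -26) = -26
F (MIN): min(9, 41) = 9
G (MIN): min(-50, 7) = -50
E (MAX): max(9, -50) = 9
B (MIN): min(-26, 9) = -26
J (MIN): min(-39, -8) = -39
K (MIN): min(18, -45) = -45
I (MAX): max(-39, -45) = -39
M (MIN): min(6, -21) = -21
N (MIN): min(-41, 27) = -41
L (MAX): max(-21, -41) = -21
H (MIN): min(-39, -21) = -39
Root (MAX): max(-26, -39) = -26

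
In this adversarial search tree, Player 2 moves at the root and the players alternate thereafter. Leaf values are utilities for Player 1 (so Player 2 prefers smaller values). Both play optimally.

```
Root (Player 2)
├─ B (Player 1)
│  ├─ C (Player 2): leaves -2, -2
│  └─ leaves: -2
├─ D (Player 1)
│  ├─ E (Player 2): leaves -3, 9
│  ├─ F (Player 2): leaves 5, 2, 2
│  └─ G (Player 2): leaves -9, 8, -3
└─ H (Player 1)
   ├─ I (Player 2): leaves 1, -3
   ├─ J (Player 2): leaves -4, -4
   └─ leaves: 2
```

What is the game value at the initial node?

C (Player 2): min(-2, -2) = -2
B (Player 1): max(-2, -2) = -2
E (Player 2): min(-3, 9) = -3
F (Player 2): min(5, 2, 2) = 2
G (Player 2): min(-9, 8, -3) = -9
D (Player 1): max(-3, 2, -9) = 2
I (Player 2): min(1, -3) = -3
J (Player 2): min(-4, -4) = -4
H (Player 1): max(-3, -4, 2) = 2
Root (Player 2): min(-2, 2, 2) = -2

-2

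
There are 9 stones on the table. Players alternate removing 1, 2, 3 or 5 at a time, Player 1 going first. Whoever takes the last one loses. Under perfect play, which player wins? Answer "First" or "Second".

Second

W/L table (W = player to move can force a win):
i:   0  1  2  3  4  5  6  7  8  9
     W  L  W  W  W  L  W  W  W  L
Position 9 is L, so the second player wins.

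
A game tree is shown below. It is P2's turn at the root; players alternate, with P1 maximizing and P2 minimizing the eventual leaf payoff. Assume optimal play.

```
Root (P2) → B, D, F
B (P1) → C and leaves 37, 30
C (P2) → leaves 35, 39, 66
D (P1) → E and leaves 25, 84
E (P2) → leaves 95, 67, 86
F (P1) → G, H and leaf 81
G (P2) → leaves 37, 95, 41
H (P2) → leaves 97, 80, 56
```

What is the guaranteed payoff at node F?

81

G: min(37, 95, 41) = 37
H: min(97, 80, 56) = 56
F: max(37, 56, 81) = 81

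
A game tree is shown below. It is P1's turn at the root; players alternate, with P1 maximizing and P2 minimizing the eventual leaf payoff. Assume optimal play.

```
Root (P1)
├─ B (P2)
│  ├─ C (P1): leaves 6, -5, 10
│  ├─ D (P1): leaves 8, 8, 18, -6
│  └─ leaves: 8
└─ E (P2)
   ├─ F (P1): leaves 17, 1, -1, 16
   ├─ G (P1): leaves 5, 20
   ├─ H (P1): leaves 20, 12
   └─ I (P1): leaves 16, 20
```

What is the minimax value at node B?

C: max(6, -5, 10) = 10
D: max(8, 8, 18, -6) = 18
B: min(10, 18, 8) = 8

8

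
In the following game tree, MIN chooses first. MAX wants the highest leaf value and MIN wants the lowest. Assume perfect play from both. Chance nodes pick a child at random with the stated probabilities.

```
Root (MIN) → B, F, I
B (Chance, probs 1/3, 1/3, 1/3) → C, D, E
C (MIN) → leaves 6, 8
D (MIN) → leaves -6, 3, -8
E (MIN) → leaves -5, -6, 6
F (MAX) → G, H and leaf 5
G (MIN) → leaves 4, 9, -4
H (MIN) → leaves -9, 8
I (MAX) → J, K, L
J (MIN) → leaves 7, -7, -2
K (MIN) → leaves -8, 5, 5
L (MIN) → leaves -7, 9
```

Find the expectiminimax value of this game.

C (MIN): min(6, 8) = 6
D (MIN): min(-6, 3, -8) = -8
E (MIN): min(-5, -6, 6) = -6
B (Chance): 1/3·6 + 1/3·-8 + 1/3·-6 = -2.67
G (MIN): min(4, 9, -4) = -4
H (MIN): min(-9, 8) = -9
F (MAX): max(-4, -9, 5) = 5
J (MIN): min(7, -7, -2) = -7
K (MIN): min(-8, 5, 5) = -8
L (MIN): min(-7, 9) = -7
I (MAX): max(-7, -8, -7) = -7
Root (MIN): min(-2.67, 5, -7) = -7

-7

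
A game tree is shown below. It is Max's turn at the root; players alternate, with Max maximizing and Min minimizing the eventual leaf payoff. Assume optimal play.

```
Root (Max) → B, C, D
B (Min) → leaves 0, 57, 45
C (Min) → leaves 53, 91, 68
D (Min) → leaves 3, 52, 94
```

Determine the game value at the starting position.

53

B (Min): min(0, 57, 45) = 0
C (Min): min(53, 91, 68) = 53
D (Min): min(3, 52, 94) = 3
Root (Max): max(0, 53, 3) = 53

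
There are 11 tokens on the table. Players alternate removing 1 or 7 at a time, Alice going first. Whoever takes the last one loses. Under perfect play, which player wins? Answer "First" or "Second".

Second

W/L table (W = player to move can force a win):
i:   0  1  2  3  4  5  6  7  8  9 10 11
     W  L  W  L  W  L  W  L  W  L  W  L
Position 11 is L, so the second player wins.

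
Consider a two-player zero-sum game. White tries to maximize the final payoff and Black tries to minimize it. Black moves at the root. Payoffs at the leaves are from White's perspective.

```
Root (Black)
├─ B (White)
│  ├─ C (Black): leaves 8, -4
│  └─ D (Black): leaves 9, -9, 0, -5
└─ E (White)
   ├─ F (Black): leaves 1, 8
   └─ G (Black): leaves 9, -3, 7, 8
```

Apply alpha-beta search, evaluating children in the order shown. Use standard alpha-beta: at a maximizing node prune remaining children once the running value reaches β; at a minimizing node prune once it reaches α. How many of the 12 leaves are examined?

6

C [α=-∞,β=+∞]: v=-4
D [α=-4,β=+∞]: v=-9 after child 2 ≤ α → α-cutoff, skip 2
B [α=-∞,β=+∞]: v=-4
F [α=-∞,β=-4]: v=1
E [α=-∞,β=-4]: v=1 after child 1 ≥ β → β-cutoff, skip 1
Root [α=-∞,β=+∞]: v=-4
Leaves evaluated: 6 of 12.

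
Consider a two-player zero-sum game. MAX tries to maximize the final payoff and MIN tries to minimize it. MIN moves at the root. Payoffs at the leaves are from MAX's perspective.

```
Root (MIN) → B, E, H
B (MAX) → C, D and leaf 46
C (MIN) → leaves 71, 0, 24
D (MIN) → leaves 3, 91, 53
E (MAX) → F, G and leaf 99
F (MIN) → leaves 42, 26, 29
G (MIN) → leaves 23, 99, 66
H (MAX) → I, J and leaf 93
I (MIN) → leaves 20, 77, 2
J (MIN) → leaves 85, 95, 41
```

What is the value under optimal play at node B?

C: min(71, 0, 24) = 0
D: min(3, 91, 53) = 3
B: max(0, 3, 46) = 46

46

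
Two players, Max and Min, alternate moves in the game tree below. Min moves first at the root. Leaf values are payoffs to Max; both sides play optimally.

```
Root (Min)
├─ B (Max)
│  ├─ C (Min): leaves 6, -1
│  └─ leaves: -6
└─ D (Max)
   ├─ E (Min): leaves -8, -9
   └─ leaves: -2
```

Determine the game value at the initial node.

-2

C (Min): min(6, -1) = -1
B (Max): max(-1, -6) = -1
E (Min): min(-8, -9) = -9
D (Max): max(-9, -2) = -2
Root (Min): min(-1, -2) = -2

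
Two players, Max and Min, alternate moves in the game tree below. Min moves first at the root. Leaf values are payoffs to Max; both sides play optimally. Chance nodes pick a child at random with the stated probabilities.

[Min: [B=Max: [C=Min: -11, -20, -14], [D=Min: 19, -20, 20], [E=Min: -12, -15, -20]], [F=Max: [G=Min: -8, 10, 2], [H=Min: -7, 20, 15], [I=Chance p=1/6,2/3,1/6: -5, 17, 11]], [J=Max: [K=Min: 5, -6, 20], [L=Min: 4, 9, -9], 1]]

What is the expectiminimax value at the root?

C (Min): min(-11, -20, -14) = -20
D (Min): min(19, -20, 20) = -20
E (Min): min(-12, -15, -20) = -20
B (Max): max(-20, -20, -20) = -20
G (Min): min(-8, 10, 2) = -8
H (Min): min(-7, 20, 15) = -7
I (Chance): 1/6·-5 + 2/3·17 + 1/6·11 = 12.33
F (Max): max(-8, -7, 12.33) = 12.33
K (Min): min(5, -6, 20) = -6
L (Min): min(4, 9, -9) = -9
J (Max): max(-6, -9, 1) = 1
Root (Min): min(-20, 12.33, 1) = -20

-20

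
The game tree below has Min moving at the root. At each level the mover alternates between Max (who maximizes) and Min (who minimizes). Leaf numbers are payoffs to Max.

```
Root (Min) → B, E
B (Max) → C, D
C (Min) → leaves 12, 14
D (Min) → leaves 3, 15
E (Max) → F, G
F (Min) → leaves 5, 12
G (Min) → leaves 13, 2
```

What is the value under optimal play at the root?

5

C (Min): min(12, 14) = 12
D (Min): min(3, 15) = 3
B (Max): max(12, 3) = 12
F (Min): min(5, 12) = 5
G (Min): min(13, 2) = 2
E (Max): max(5, 2) = 5
Root (Min): min(12, 5) = 5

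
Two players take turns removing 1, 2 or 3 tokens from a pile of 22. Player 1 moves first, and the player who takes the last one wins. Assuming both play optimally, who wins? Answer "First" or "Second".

First

W/L table (W = player to move can force a win):
i:   0  1  2  3  4  5  6  7  8  9 10 11 12 13 14 15 16 17 18 19 20 21 22
     L  W  W  W  L  W  W  W  L  W  W  W  L  W  W  W  L  W  W  W  L  W  W
Position 22 is W, so the first player wins.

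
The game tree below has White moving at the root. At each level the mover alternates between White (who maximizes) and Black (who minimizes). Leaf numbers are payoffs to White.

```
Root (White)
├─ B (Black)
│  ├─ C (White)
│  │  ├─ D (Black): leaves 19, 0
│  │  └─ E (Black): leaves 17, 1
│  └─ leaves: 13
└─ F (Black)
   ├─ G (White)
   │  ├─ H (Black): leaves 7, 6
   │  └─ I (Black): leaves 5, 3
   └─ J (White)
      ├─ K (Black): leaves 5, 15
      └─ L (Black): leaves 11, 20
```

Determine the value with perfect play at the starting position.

6

D (Black): min(19, 0) = 0
E (Black): min(17, 1) = 1
C (White): max(0, 1) = 1
B (Black): min(1, 13) = 1
H (Black): min(7, 6) = 6
I (Black): min(5, 3) = 3
G (White): max(6, 3) = 6
K (Black): min(5, 15) = 5
L (Black): min(11, 20) = 11
J (White): max(5, 11) = 11
F (Black): min(6, 11) = 6
Root (White): max(1, 6) = 6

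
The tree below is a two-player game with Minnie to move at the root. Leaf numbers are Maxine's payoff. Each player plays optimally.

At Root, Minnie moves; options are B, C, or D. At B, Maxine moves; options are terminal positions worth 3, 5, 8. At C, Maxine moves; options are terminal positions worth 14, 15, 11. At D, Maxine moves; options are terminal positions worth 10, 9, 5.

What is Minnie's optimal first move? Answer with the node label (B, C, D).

B

B (Maxine): max(3, 5, 8) = 8
C (Maxine): max(14, 15, 11) = 15
D (Maxine): max(10, 9, 5) = 10
Root (Minnie): min(8, 15, 10) = 8
Minnie picks the child with the lowest value: B (value 8).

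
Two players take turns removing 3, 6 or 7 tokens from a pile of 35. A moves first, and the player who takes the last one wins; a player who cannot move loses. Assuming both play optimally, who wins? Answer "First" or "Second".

Mark each pile size as W (mover wins) or L (mover loses):
i:   0  1  2  3  4  5  6  7  8  9 10 11 12 13 14 15 16 17 18 19 20 21 22 23 24 25 26 27 28 29 30 31 32 33 34 35
     L  L  L  W  W  W  W  W  W  W  L  L  L  W  W  W  W  W  W  W  L  L  L  W  W  W  W  W  W  W  L  L  L  W  W  W
Position 35 is W, so the first player wins.

First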